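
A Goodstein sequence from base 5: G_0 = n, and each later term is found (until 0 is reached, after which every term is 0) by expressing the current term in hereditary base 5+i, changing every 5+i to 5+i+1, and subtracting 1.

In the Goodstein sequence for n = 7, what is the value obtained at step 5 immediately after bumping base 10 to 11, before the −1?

5

G_0 = 7. HB_5(7) = 5 + 2. Bump = 8. G_1 = 7.
G_1 = 7. HB_6(7) = 6 + 1. Bump = 8. G_2 = 7.
G_2 = 7. HB_7(7) = 7. Bump = 8. G_3 = 7.
G_3 = 7. HB_8(7) = 7. Bump = 7. G_4 = 6.
G_4 = 6. HB_9(6) = 6. Bump = 6. G_5 = 5.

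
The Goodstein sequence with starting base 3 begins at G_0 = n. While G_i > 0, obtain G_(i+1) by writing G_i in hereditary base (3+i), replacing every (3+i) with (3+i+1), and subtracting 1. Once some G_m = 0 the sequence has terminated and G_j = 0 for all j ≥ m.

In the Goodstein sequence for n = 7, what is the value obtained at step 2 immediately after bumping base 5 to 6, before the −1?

i=0: 7 = 2·3 + 1 (b=3); 3→4: 2·4 + 1 = 9; 9−1 = 8
i=1: 8 = 2·4 (b=4); 4→5: 2·5 = 10; 10−1 = 9

10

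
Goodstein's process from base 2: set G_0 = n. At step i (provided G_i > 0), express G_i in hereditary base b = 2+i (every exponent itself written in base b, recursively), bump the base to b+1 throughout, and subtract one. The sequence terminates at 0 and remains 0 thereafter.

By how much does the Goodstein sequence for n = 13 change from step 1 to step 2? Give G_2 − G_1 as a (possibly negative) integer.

[0] 13 ≡ 2^(2 + 1) + 2^2 + 1 (base 2). Lift 3: 109. −1: 108.
[1] 108 ≡ 3^(3 + 1) + 3^3 (base 3). Lift 4: 1280. −1: 1279.

1171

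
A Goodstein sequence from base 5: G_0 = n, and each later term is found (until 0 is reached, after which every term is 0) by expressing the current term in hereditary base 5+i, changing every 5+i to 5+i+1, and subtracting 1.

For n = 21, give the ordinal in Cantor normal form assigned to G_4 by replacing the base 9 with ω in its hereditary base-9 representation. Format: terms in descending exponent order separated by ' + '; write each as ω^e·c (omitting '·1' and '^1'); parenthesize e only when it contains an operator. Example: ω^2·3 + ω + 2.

ω·3 + 4

base 5: 21 = 4·5 + 1; at 6: 4·6 + 1 = 25; next = 24
base 6: 24 = 4·6; at 7: 4·7 = 28; next = 27
base 7: 27 = 3·7 + 6; at 8: 3·8 + 6 = 30; next = 29
base 8: 29 = 3·8 + 5; at 9: 3·9 + 5 = 32; next = 31
base 9: 31 = 3·9 + 4; at 10: 3·10 + 4 = 34; next = 33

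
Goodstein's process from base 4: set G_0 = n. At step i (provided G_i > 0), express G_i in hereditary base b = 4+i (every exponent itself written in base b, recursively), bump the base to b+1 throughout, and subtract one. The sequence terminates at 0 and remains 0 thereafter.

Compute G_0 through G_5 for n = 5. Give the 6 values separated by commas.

[0] 5 ≡ 4 + 1 (base 4). Lift 5: 6. −1: 5.
[1] 5 ≡ 5 (base 5). Lift 6: 6. −1: 5.
[2] 5 ≡ 5 (base 6). Lift 7: 5. −1: 4.
[3] 4 ≡ 4 (base 7). Lift 8: 4. −1: 3.
[4] 3 ≡ 3 (base 8). Lift 9: 3. −1: 2.

5, 5, 5, 4, 3, 2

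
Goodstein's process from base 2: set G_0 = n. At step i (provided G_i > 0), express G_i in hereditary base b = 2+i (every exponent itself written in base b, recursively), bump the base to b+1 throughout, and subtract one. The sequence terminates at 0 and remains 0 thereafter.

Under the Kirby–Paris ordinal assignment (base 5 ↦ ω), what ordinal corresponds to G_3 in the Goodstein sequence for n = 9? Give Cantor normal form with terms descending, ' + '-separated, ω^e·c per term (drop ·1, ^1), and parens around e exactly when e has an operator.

G_0=9  [base 2] 2^(2 + 1) + 1  →[2↦3]→  3^(3 + 1) + 1 = 82  −1 ⇒ G_1=81
G_1=81  [base 3] 3^(3 + 1)  →[3↦4]→  4^(4 + 1) = 1024  −1 ⇒ G_2=1023
G_2=1023  [base 4] 3·4^4 + 3·4^3 + 3·4^2 + 3·4 + 3  →[4↦5]→  3·5^5 + 3·5^3 + 3·5^2 + 3·5 + 3 = 9843  −1 ⇒ G_3=9842
G_3=9842  [base 5] 3·5^5 + 3·5^3 + 3·5^2 + 3·5 + 2  →[5↦6]→  3·6^6 + 3·6^3 + 3·6^2 + 3·6 + 2 = 140744  −1 ⇒ G_4=140743

ω^ω·3 + ω^3·3 + ω^2·3 + ω·3 + 2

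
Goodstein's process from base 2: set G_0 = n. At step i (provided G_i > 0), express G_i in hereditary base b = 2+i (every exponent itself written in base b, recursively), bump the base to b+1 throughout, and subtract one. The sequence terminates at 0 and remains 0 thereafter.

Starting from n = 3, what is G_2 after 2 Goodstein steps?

3

3 —HB2→ 2 + 1 —bump→ 3 + 1 = 4 —(−1)→ 3
3 —HB3→ 3 —bump→ 4 = 4 —(−1)→ 3
3 —HB4→ 3 —bump→ 3 = 3 —(−1)→ 2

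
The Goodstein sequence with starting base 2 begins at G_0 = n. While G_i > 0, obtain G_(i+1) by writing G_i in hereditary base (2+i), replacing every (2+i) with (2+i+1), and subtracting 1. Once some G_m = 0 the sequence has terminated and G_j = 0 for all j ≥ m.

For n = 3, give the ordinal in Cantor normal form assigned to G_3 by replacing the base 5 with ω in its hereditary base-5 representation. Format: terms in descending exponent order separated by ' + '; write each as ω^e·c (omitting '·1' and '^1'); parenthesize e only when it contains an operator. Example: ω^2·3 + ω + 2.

2

G_0=3  [base 2] 2 + 1  →[2↦3]→  3 + 1 = 4  −1 ⇒ G_1=3
G_1=3  [base 3] 3  →[3↦4]→  4 = 4  −1 ⇒ G_2=3
G_2=3  [base 4] 3  →[4↦5]→  3 = 3  −1 ⇒ G_3=2
G_3=2  [base 5] 2  →[5↦6]→  2 = 2  −1 ⇒ G_4=1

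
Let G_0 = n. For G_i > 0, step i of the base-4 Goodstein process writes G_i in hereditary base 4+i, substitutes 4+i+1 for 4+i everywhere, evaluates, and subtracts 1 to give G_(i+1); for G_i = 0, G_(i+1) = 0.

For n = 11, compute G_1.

12

[0] 11 ≡ 2·4 + 3 (base 4). Lift 5: 13. −1: 12.
[1] 12 ≡ 2·5 + 2 (base 5). Lift 6: 14. −1: 13.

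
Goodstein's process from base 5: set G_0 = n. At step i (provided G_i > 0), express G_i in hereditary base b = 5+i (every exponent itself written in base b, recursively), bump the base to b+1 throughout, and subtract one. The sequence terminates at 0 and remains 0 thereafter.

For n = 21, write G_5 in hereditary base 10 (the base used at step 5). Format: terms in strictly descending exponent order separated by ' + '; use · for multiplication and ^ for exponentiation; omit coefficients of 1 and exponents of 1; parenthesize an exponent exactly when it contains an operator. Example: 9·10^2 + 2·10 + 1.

3·10 + 3

G_0 = 21. HB_5(21) = 4·5 + 1. Bump = 25. G_1 = 24.
G_1 = 24. HB_6(24) = 4·6. Bump = 28. G_2 = 27.
G_2 = 27. HB_7(27) = 3·7 + 6. Bump = 30. G_3 = 29.
G_3 = 29. HB_8(29) = 3·8 + 5. Bump = 32. G_4 = 31.
G_4 = 31. HB_9(31) = 3·9 + 4. Bump = 34. G_5 = 33.
G_5 = 33. HB_10(33) = 3·10 + 3. Bump = 36. G_6 = 35.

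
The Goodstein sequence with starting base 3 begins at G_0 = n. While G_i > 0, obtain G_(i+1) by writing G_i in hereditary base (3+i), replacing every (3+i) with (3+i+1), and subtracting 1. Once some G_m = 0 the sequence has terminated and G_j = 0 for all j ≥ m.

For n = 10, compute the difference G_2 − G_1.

8

i=0: 10 = 3^2 + 1 (b=3); 3→4: 4^2 + 1 = 17; 17−1 = 16
i=1: 16 = 4^2 (b=4); 4→5: 5^2 = 25; 25−1 = 24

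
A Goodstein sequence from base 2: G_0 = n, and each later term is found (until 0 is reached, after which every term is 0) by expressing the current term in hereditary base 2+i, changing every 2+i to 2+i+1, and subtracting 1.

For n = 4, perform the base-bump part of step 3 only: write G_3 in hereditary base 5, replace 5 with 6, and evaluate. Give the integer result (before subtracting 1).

[0] 4 ≡ 2^2 (base 2). Lift 3: 27. −1: 26.
[1] 26 ≡ 2·3^2 + 2·3 + 2 (base 3). Lift 4: 42. −1: 41.
[2] 41 ≡ 2·4^2 + 2·4 + 1 (base 4). Lift 5: 61. −1: 60.
[3] 60 ≡ 2·5^2 + 2·5 (base 5). Lift 6: 84. −1: 83.

84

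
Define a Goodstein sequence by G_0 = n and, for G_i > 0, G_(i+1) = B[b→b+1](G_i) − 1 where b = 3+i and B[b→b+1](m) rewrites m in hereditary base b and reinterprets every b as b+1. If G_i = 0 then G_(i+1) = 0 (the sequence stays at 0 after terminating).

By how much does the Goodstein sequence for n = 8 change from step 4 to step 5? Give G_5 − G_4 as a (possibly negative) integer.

0

G_0=8  [base 3] 2·3 + 2  →[3↦4]→  2·4 + 2 = 10  −1 ⇒ G_1=9
G_1=9  [base 4] 2·4 + 1  →[4↦5]→  2·5 + 1 = 11  −1 ⇒ G_2=10
G_2=10  [base 5] 2·5  →[5↦6]→  2·6 = 12  −1 ⇒ G_3=11
G_3=11  [base 6] 6 + 5  →[6↦7]→  7 + 5 = 12  −1 ⇒ G_4=11
G_4=11  [base 7] 7 + 4  →[7↦8]→  8 + 4 = 12  −1 ⇒ G_5=11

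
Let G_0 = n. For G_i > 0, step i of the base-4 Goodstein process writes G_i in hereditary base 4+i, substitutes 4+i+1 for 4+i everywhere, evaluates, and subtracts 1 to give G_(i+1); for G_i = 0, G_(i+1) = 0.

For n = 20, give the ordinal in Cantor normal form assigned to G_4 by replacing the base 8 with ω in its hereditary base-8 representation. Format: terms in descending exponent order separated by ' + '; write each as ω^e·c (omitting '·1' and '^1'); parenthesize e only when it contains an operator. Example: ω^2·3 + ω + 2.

ω^2 + 1

base 4: 20 = 4^2 + 4; at 5: 5^2 + 5 = 30; next = 29
base 5: 29 = 5^2 + 4; at 6: 6^2 + 4 = 40; next = 39
base 6: 39 = 6^2 + 3; at 7: 7^2 + 3 = 52; next = 51
base 7: 51 = 7^2 + 2; at 8: 8^2 + 2 = 66; next = 65
base 8: 65 = 8^2 + 1; at 9: 9^2 + 1 = 82; next = 81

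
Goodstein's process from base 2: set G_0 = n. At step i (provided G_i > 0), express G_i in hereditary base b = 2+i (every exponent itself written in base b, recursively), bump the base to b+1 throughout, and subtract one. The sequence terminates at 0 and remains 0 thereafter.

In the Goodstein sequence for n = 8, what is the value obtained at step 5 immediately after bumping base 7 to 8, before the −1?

33554572

i=0: 8 = 2^(2 + 1) (b=2); 2→3: 3^(3 + 1) = 81; 81−1 = 80
i=1: 80 = 2·3^3 + 2·3^2 + 2·3 + 2 (b=3); 3→4: 2·4^4 + 2·4^2 + 2·4 + 2 = 554; 554−1 = 553
i=2: 553 = 2·4^4 + 2·4^2 + 2·4 + 1 (b=4); 4→5: 2·5^5 + 2·5^2 + 2·5 + 1 = 6311; 6311−1 = 6310
i=3: 6310 = 2·5^5 + 2·5^2 + 2·5 (b=5); 5→6: 2·6^6 + 2·6^2 + 2·6 = 93396; 93396−1 = 93395
i=4: 93395 = 2·6^6 + 2·6^2 + 6 + 5 (b=6); 6→7: 2·7^7 + 2·7^2 + 7 + 5 = 1647196; 1647196−1 = 1647195
i=5: 1647195 = 2·7^7 + 2·7^2 + 7 + 4 (b=7); 7→8: 2·8^8 + 2·8^2 + 8 + 4 = 33554572; 33554572−1 = 33554571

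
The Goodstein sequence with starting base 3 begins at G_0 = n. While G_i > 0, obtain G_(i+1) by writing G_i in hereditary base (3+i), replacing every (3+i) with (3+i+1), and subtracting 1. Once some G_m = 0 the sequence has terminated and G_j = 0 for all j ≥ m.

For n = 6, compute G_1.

base 3: 6 = 2·3; at 4: 2·4 = 8; next = 7
base 4: 7 = 4 + 3; at 5: 5 + 3 = 8; next = 7

7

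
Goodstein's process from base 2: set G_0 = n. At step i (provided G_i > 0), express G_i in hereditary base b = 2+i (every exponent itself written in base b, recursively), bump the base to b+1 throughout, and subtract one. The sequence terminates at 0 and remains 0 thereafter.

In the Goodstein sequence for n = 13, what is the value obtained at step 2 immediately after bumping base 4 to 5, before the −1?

G_0 = 13. HB_2(13) = 2^(2 + 1) + 2^2 + 1. Bump = 109. G_1 = 108.
G_1 = 108. HB_3(108) = 3^(3 + 1) + 3^3. Bump = 1280. G_2 = 1279.
G_2 = 1279. HB_4(1279) = 4^(4 + 1) + 3·4^3 + 3·4^2 + 3·4 + 3. Bump = 16093. G_3 = 16092.

16093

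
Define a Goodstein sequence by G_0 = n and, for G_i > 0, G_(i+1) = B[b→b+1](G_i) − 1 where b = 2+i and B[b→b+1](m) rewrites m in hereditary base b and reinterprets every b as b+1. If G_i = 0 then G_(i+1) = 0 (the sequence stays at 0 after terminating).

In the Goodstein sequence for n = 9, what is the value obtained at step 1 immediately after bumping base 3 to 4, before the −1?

9 —HB2→ 2^(2 + 1) + 1 —bump→ 3^(3 + 1) + 1 = 82 —(−1)→ 81
81 —HB3→ 3^(3 + 1) —bump→ 4^(4 + 1) = 1024 —(−1)→ 1023

1024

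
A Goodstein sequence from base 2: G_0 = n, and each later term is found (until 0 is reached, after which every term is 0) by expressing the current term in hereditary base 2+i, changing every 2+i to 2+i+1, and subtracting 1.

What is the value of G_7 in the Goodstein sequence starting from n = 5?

i=0: 5 = 2^2 + 1 (b=2); 2→3: 3^3 + 1 = 28; 28−1 = 27
i=1: 27 = 3^3 (b=3); 3→4: 4^4 = 256; 256−1 = 255
i=2: 255 = 3·4^3 + 3·4^2 + 3·4 + 3 (b=4); 4→5: 3·5^3 + 3·5^2 + 3·5 + 3 = 468; 468−1 = 467
i=3: 467 = 3·5^3 + 3·5^2 + 3·5 + 2 (b=5); 5→6: 3·6^3 + 3·6^2 + 3·6 + 2 = 776; 776−1 = 775
i=4: 775 = 3·6^3 + 3·6^2 + 3·6 + 1 (b=6); 6→7: 3·7^3 + 3·7^2 + 3·7 + 1 = 1198; 1198−1 = 1197
i=5: 1197 = 3·7^3 + 3·7^2 + 3·7 (b=7); 7→8: 3·8^3 + 3·8^2 + 3·8 = 1752; 1752−1 = 1751
i=6: 1751 = 3·8^3 + 3·8^2 + 2·8 + 7 (b=8); 8→9: 3·9^3 + 3·9^2 + 2·9 + 7 = 2455; 2455−1 = 2454

2454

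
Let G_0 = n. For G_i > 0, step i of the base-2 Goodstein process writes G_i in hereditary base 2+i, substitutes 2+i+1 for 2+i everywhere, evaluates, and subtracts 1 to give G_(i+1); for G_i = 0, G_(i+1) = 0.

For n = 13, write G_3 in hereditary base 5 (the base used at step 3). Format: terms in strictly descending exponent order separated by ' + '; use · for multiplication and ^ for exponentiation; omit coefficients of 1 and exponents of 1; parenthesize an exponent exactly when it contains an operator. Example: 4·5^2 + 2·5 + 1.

5^(5 + 1) + 3·5^3 + 3·5^2 + 3·5 + 2

G_0=13  [base 2] 2^(2 + 1) + 2^2 + 1  →[2↦3]→  3^(3 + 1) + 3^3 + 1 = 109  −1 ⇒ G_1=108
G_1=108  [base 3] 3^(3 + 1) + 3^3  →[3↦4]→  4^(4 + 1) + 4^4 = 1280  −1 ⇒ G_2=1279
G_2=1279  [base 4] 4^(4 + 1) + 3·4^3 + 3·4^2 + 3·4 + 3  →[4↦5]→  5^(5 + 1) + 3·5^3 + 3·5^2 + 3·5 + 3 = 16093  −1 ⇒ G_3=16092
G_3=16092  [base 5] 5^(5 + 1) + 3·5^3 + 3·5^2 + 3·5 + 2  →[5↦6]→  6^(6 + 1) + 3·6^3 + 3·6^2 + 3·6 + 2 = 280712  −1 ⇒ G_4=280711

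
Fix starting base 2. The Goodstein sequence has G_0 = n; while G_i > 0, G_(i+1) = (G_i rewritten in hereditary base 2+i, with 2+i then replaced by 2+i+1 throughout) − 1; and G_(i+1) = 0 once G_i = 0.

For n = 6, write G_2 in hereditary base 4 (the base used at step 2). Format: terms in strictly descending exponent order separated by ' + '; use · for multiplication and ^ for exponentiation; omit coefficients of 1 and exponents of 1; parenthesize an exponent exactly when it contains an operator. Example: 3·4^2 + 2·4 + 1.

4^4 + 1

G_0 = 6. HB_2(6) = 2^2 + 2. Bump = 30. G_1 = 29.
G_1 = 29. HB_3(29) = 3^3 + 2. Bump = 258. G_2 = 257.
G_2 = 257. HB_4(257) = 4^4 + 1. Bump = 3126. G_3 = 3125.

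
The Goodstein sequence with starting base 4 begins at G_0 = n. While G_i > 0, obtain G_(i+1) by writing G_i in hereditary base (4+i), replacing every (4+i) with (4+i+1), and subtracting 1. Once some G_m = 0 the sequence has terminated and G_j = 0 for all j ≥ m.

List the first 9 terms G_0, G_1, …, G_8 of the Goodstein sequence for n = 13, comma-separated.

base 4: 13 = 3·4 + 1; at 5: 3·5 + 1 = 16; next = 15
base 5: 15 = 3·5; at 6: 3·6 = 18; next = 17
base 6: 17 = 2·6 + 5; at 7: 2·7 + 5 = 19; next = 18
base 7: 18 = 2·7 + 4; at 8: 2·8 + 4 = 20; next = 19
base 8: 19 = 2·8 + 3; at 9: 2·9 + 3 = 21; next = 20
base 9: 20 = 2·9 + 2; at 10: 2·10 + 2 = 22; next = 21
base 10: 21 = 2·10 + 1; at 11: 2·11 + 1 = 23; next = 22
base 11: 22 = 2·11; at 12: 2·12 = 24; next = 23

13, 15, 17, 18, 19, 20, 21, 22, 23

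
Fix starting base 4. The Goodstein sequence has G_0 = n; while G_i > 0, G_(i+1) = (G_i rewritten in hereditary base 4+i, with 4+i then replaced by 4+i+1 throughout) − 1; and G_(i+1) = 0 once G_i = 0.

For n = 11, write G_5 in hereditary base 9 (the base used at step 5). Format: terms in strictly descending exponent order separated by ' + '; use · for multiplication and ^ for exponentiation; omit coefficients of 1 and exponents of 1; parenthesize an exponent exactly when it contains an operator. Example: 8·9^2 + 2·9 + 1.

9 + 6

G_0=11  [base 4] 2·4 + 3  →[4↦5]→  2·5 + 3 = 13  −1 ⇒ G_1=12
G_1=12  [base 5] 2·5 + 2  →[5↦6]→  2·6 + 2 = 14  −1 ⇒ G_2=13
G_2=13  [base 6] 2·6 + 1  →[6↦7]→  2·7 + 1 = 15  −1 ⇒ G_3=14
G_3=14  [base 7] 2·7  →[7↦8]→  2·8 = 16  −1 ⇒ G_4=15
G_4=15  [base 8] 8 + 7  →[8↦9]→  9 + 7 = 16  −1 ⇒ G_5=15
G_5=15  [base 9] 9 + 6  →[9↦10]→  10 + 6 = 16  −1 ⇒ G_6=15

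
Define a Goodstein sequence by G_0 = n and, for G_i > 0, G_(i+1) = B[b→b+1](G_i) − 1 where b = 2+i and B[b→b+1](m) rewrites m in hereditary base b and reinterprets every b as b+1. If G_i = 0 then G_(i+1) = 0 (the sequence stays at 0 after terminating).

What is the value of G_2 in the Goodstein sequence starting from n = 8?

553

step 0: 8 = 2^(2 + 1); sub 3 for 2: 3^(3 + 1); = 81; G_1 = 81−1 = 80
step 1: 80 = 2·3^3 + 2·3^2 + 2·3 + 2; sub 4 for 3: 2·4^4 + 2·4^2 + 2·4 + 2; = 554; G_2 = 554−1 = 553
step 2: 553 = 2·4^4 + 2·4^2 + 2·4 + 1; sub 5 for 4: 2·5^5 + 2·5^2 + 2·5 + 1; = 6311; G_3 = 6311−1 = 6310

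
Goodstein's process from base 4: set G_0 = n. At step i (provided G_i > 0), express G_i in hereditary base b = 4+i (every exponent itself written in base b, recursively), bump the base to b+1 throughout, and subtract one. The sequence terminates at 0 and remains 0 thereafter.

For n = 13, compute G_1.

15

base 4: 13 = 3·4 + 1; at 5: 3·5 + 1 = 16; next = 15
base 5: 15 = 3·5; at 6: 3·6 = 18; next = 17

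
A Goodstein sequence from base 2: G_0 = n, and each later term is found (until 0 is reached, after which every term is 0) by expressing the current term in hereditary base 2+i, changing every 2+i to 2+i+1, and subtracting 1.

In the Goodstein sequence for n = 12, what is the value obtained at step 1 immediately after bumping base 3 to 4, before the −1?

(0) 12|_2 = 2^(2 + 1) + 2^2 ↦ 3^(3 + 1) + 3^3|_3 = 108 ⇒ 107
(1) 107|_3 = 3^(3 + 1) + 2·3^2 + 2·3 + 2 ↦ 4^(4 + 1) + 2·4^2 + 2·4 + 2|_4 = 1066 ⇒ 1065

1066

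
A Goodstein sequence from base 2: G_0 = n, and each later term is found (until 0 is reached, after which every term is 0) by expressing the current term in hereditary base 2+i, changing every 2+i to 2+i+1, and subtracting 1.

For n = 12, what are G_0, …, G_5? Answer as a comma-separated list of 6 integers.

step 0: 12 = 2^(2 + 1) + 2^2; sub 3 for 2: 3^(3 + 1) + 3^3; = 108; G_1 = 108−1 = 107
step 1: 107 = 3^(3 + 1) + 2·3^2 + 2·3 + 2; sub 4 for 3: 4^(4 + 1) + 2·4^2 + 2·4 + 2; = 1066; G_2 = 1066−1 = 1065
step 2: 1065 = 4^(4 + 1) + 2·4^2 + 2·4 + 1; sub 5 for 4: 5^(5 + 1) + 2·5^2 + 2·5 + 1; = 15686; G_3 = 15686−1 = 15685
step 3: 15685 = 5^(5 + 1) + 2·5^2 + 2·5; sub 6 for 5: 6^(6 + 1) + 2·6^2 + 2·6; = 280020; G_4 = 280020−1 = 280019
step 4: 280019 = 6^(6 + 1) + 2·6^2 + 6 + 5; sub 7 for 6: 7^(7 + 1) + 2·7^2 + 7 + 5; = 5764911; G_5 = 5764911−1 = 5764910

12, 107, 1065, 15685, 280019, 5764910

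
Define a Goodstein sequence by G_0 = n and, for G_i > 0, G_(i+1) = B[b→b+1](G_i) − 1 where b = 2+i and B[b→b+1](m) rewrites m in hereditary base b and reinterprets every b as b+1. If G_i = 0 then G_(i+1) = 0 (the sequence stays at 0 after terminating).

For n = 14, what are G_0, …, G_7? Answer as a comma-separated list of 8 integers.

14, 110, 1281, 18750, 326591, 5862840, 134404971, 3487116548

step 0: 14 = 2^(2 + 1) + 2^2 + 2; sub 3 for 2: 3^(3 + 1) + 3^3 + 3; = 111; G_1 = 111−1 = 110
step 1: 110 = 3^(3 + 1) + 3^3 + 2; sub 4 for 3: 4^(4 + 1) + 4^4 + 2; = 1282; G_2 = 1282−1 = 1281
step 2: 1281 = 4^(4 + 1) + 4^4 + 1; sub 5 for 4: 5^(5 + 1) + 5^5 + 1; = 18751; G_3 = 18751−1 = 18750
step 3: 18750 = 5^(5 + 1) + 5^5; sub 6 for 5: 6^(6 + 1) + 6^6; = 326592; G_4 = 326592−1 = 326591
step 4: 326591 = 6^(6 + 1) + 5·6^5 + 5·6^4 + 5·6^3 + 5·6^2 + 5·6 + 5; sub 7 for 6: 7^(7 + 1) + 5·7^5 + 5·7^4 + 5·7^3 + 5·7^2 + 5·7 + 5; = 5862841; G_5 = 5862841−1 = 5862840
step 5: 5862840 = 7^(7 + 1) + 5·7^5 + 5·7^4 + 5·7^3 + 5·7^2 + 5·7 + 4; sub 8 for 7: 8^(8 + 1) + 5·8^5 + 5·8^4 + 5·8^3 + 5·8^2 + 5·8 + 4; = 134404972; G_6 = 134404972−1 = 134404971
step 6: 134404971 = 8^(8 + 1) + 5·8^5 + 5·8^4 + 5·8^3 + 5·8^2 + 5·8 + 3; sub 9 for 8: 9^(9 + 1) + 5·9^5 + 5·9^4 + 5·9^3 + 5·9^2 + 5·9 + 3; = 3487116549; G_7 = 3487116549−1 = 3487116548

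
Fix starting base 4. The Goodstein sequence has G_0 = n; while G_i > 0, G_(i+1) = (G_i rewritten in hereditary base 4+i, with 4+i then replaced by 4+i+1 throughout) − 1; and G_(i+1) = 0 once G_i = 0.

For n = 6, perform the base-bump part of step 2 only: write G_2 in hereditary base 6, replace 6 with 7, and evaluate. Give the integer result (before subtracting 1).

7

(0) 6|_4 = 4 + 2 ↦ 5 + 2|_5 = 7 ⇒ 6
(1) 6|_5 = 5 + 1 ↦ 6 + 1|_6 = 7 ⇒ 6
(2) 6|_6 = 6 ↦ 7|_7 = 7 ⇒ 6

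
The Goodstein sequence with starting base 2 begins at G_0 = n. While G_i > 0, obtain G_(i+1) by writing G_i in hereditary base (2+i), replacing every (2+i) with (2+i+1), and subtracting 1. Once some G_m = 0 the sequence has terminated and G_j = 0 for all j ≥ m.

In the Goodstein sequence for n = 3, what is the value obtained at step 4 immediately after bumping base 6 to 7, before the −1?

G_0=3  [base 2] 2 + 1  →[2↦3]→  3 + 1 = 4  −1 ⇒ G_1=3
G_1=3  [base 3] 3  →[3↦4]→  4 = 4  −1 ⇒ G_2=3
G_2=3  [base 4] 3  →[4↦5]→  3 = 3  −1 ⇒ G_3=2
G_3=2  [base 5] 2  →[5↦6]→  2 = 2  −1 ⇒ G_4=1
G_4=1  [base 6] 1  →[6↦7]→  1 = 1  −1 ⇒ G_5=0

1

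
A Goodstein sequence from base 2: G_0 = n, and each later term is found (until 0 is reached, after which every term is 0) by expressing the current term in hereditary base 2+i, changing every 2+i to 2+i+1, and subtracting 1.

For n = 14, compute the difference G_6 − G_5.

128542131

14 —HB2→ 2^(2 + 1) + 2^2 + 2 —bump→ 3^(3 + 1) + 3^3 + 3 = 111 —(−1)→ 110
110 —HB3→ 3^(3 + 1) + 3^3 + 2 —bump→ 4^(4 + 1) + 4^4 + 2 = 1282 —(−1)→ 1281
1281 —HB4→ 4^(4 + 1) + 4^4 + 1 —bump→ 5^(5 + 1) + 5^5 + 1 = 18751 —(−1)→ 18750
18750 —HB5→ 5^(5 + 1) + 5^5 —bump→ 6^(6 + 1) + 6^6 = 326592 —(−1)→ 326591
326591 —HB6→ 6^(6 + 1) + 5·6^5 + 5·6^4 + 5·6^3 + 5·6^2 + 5·6 + 5 —bump→ 7^(7 + 1) + 5·7^5 + 5·7^4 + 5·7^3 + 5·7^2 + 5·7 + 5 = 5862841 —(−1)→ 5862840
5862840 —HB7→ 7^(7 + 1) + 5·7^5 + 5·7^4 + 5·7^3 + 5·7^2 + 5·7 + 4 —bump→ 8^(8 + 1) + 5·8^5 + 5·8^4 + 5·8^3 + 5·8^2 + 5·8 + 4 = 134404972 —(−1)→ 134404971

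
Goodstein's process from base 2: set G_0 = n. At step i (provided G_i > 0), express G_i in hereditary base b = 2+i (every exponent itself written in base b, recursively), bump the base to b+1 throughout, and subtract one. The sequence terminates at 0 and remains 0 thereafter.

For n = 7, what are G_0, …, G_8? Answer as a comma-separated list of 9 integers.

7, 30, 259, 3127, 46657, 823543, 16777215, 37665879, 77777775

step 0: 7 = 2^2 + 2 + 1; sub 3 for 2: 3^3 + 3 + 1; = 31; G_1 = 31−1 = 30
step 1: 30 = 3^3 + 3; sub 4 for 3: 4^4 + 4; = 260; G_2 = 260−1 = 259
step 2: 259 = 4^4 + 3; sub 5 for 4: 5^5 + 3; = 3128; G_3 = 3128−1 = 3127
step 3: 3127 = 5^5 + 2; sub 6 for 5: 6^6 + 2; = 46658; G_4 = 46658−1 = 46657
step 4: 46657 = 6^6 + 1; sub 7 for 6: 7^7 + 1; = 823544; G_5 = 823544−1 = 823543
step 5: 823543 = 7^7; sub 8 for 7: 8^8; = 16777216; G_6 = 16777216−1 = 16777215
step 6: 16777215 = 7·8^7 + 7·8^6 + 7·8^5 + 7·8^4 + 7·8^3 + 7·8^2 + 7·8 + 7; sub 9 for 8: 7·9^7 + 7·9^6 + 7·9^5 + 7·9^4 + 7·9^3 + 7·9^2 + 7·9 + 7; = 37665880; G_7 = 37665880−1 = 37665879
step 7: 37665879 = 7·9^7 + 7·9^6 + 7·9^5 + 7·9^4 + 7·9^3 + 7·9^2 + 7·9 + 6; sub 10 for 9: 7·10^7 + 7·10^6 + 7·10^5 + 7·10^4 + 7·10^3 + 7·10^2 + 7·10 + 6; = 77777776; G_8 = 77777776−1 = 77777775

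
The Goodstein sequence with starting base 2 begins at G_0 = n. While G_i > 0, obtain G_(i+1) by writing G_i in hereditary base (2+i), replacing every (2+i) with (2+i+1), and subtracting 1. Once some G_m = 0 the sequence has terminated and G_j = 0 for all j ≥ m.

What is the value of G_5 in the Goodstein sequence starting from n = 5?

step 0: 5 = 2^2 + 1; sub 3 for 2: 3^3 + 1; = 28; G_1 = 28−1 = 27
step 1: 27 = 3^3; sub 4 for 3: 4^4; = 256; G_2 = 256−1 = 255
step 2: 255 = 3·4^3 + 3·4^2 + 3·4 + 3; sub 5 for 4: 3·5^3 + 3·5^2 + 3·5 + 3; = 468; G_3 = 468−1 = 467
step 3: 467 = 3·5^3 + 3·5^2 + 3·5 + 2; sub 6 for 5: 3·6^3 + 3·6^2 + 3·6 + 2; = 776; G_4 = 776−1 = 775
step 4: 775 = 3·6^3 + 3·6^2 + 3·6 + 1; sub 7 for 6: 3·7^3 + 3·7^2 + 3·7 + 1; = 1198; G_5 = 1198−1 = 1197

1197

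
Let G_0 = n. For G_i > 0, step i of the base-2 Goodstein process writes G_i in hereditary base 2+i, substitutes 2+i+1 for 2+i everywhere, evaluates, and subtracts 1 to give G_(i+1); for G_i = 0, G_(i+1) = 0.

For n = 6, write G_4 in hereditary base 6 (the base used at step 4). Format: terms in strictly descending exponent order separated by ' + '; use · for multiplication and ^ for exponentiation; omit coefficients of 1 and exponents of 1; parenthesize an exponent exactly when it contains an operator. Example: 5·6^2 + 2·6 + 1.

i=0: 6 = 2^2 + 2 (b=2); 2→3: 3^3 + 3 = 30; 30−1 = 29
i=1: 29 = 3^3 + 2 (b=3); 3→4: 4^4 + 2 = 258; 258−1 = 257
i=2: 257 = 4^4 + 1 (b=4); 4→5: 5^5 + 1 = 3126; 3126−1 = 3125
i=3: 3125 = 5^5 (b=5); 5→6: 6^6 = 46656; 46656−1 = 46655
i=4: 46655 = 5·6^5 + 5·6^4 + 5·6^3 + 5·6^2 + 5·6 + 5 (b=6); 6→7: 5·7^5 + 5·7^4 + 5·7^3 + 5·7^2 + 5·7 + 5 = 98040; 98040−1 = 98039

5·6^5 + 5·6^4 + 5·6^3 + 5·6^2 + 5·6 + 5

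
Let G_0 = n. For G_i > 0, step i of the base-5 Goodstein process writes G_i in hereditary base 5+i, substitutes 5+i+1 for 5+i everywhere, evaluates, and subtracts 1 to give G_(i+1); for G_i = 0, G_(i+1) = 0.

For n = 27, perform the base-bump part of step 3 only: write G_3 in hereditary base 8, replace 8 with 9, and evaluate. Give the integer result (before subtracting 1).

70

i=0: 27 = 5^2 + 2 (b=5); 5→6: 6^2 + 2 = 38; 38−1 = 37
i=1: 37 = 6^2 + 1 (b=6); 6→7: 7^2 + 1 = 50; 50−1 = 49
i=2: 49 = 7^2 (b=7); 7→8: 8^2 = 64; 64−1 = 63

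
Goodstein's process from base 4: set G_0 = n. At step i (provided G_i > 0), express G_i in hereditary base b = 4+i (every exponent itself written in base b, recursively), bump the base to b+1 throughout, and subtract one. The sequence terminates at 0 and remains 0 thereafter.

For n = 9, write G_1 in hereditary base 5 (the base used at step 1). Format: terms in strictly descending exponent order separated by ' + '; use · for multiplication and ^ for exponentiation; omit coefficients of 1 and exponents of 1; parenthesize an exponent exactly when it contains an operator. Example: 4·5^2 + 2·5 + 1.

(0) 9|_4 = 2·4 + 1 ↦ 2·5 + 1|_5 = 11 ⇒ 10
(1) 10|_5 = 2·5 ↦ 2·6|_6 = 12 ⇒ 11

2·5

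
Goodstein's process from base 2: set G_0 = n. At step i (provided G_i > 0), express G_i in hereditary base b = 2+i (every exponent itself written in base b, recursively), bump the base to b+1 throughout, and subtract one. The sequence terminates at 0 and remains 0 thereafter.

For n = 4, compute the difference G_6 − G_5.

(0) 4|_2 = 2^2 ↦ 3^3|_3 = 27 ⇒ 26
(1) 26|_3 = 2·3^2 + 2·3 + 2 ↦ 2·4^2 + 2·4 + 2|_4 = 42 ⇒ 41
(2) 41|_4 = 2·4^2 + 2·4 + 1 ↦ 2·5^2 + 2·5 + 1|_5 = 61 ⇒ 60
(3) 60|_5 = 2·5^2 + 2·5 ↦ 2·6^2 + 2·6|_6 = 84 ⇒ 83
(4) 83|_6 = 2·6^2 + 6 + 5 ↦ 2·7^2 + 7 + 5|_7 = 110 ⇒ 109
(5) 109|_7 = 2·7^2 + 7 + 4 ↦ 2·8^2 + 8 + 4|_8 = 140 ⇒ 139

30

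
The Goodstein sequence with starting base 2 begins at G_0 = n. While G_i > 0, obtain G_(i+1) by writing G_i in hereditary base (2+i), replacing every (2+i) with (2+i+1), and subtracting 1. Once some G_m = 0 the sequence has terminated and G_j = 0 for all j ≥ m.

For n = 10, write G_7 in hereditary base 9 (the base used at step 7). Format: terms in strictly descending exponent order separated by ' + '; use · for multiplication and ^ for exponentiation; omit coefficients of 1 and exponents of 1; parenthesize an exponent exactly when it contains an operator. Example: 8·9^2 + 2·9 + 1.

i=0: 10 = 2^(2 + 1) + 2 (b=2); 2→3: 3^(3 + 1) + 3 = 84; 84−1 = 83
i=1: 83 = 3^(3 + 1) + 2 (b=3); 3→4: 4^(4 + 1) + 2 = 1026; 1026−1 = 1025
i=2: 1025 = 4^(4 + 1) + 1 (b=4); 4→5: 5^(5 + 1) + 1 = 15626; 15626−1 = 15625
i=3: 15625 = 5^(5 + 1) (b=5); 5→6: 6^(6 + 1) = 279936; 279936−1 = 279935
i=4: 279935 = 5·6^6 + 5·6^5 + 5·6^4 + 5·6^3 + 5·6^2 + 5·6 + 5 (b=6); 6→7: 5·7^7 + 5·7^5 + 5·7^4 + 5·7^3 + 5·7^2 + 5·7 + 5 = 4215755; 4215755−1 = 4215754
i=5: 4215754 = 5·7^7 + 5·7^5 + 5·7^4 + 5·7^3 + 5·7^2 + 5·7 + 4 (b=7); 7→8: 5·8^8 + 5·8^5 + 5·8^4 + 5·8^3 + 5·8^2 + 5·8 + 4 = 84073324; 84073324−1 = 84073323
i=6: 84073323 = 5·8^8 + 5·8^5 + 5·8^4 + 5·8^3 + 5·8^2 + 5·8 + 3 (b=8); 8→9: 5·9^9 + 5·9^5 + 5·9^4 + 5·9^3 + 5·9^2 + 5·9 + 3 = 1937434593; 1937434593−1 = 1937434592

5·9^9 + 5·9^5 + 5·9^4 + 5·9^3 + 5·9^2 + 5·9 + 2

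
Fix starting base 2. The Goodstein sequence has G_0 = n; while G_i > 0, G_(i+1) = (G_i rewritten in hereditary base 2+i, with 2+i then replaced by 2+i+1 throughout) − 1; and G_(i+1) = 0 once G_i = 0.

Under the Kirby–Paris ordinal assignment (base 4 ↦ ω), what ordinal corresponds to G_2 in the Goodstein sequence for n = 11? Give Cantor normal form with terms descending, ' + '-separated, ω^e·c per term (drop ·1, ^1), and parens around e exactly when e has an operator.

[0] 11 ≡ 2^(2 + 1) + 2 + 1 (base 2). Lift 3: 85. −1: 84.
[1] 84 ≡ 3^(3 + 1) + 3 (base 3). Lift 4: 1028. −1: 1027.

ω^(ω + 1) + 3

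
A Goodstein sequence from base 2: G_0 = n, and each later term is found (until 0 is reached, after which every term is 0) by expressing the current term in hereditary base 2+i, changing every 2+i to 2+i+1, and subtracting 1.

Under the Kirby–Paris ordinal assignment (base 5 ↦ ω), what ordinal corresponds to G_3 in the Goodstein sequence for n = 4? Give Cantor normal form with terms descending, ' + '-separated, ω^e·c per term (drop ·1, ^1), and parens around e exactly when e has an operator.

ω^2·2 + ω·2

(0) 4|_2 = 2^2 ↦ 3^3|_3 = 27 ⇒ 26
(1) 26|_3 = 2·3^2 + 2·3 + 2 ↦ 2·4^2 + 2·4 + 2|_4 = 42 ⇒ 41
(2) 41|_4 = 2·4^2 + 2·4 + 1 ↦ 2·5^2 + 2·5 + 1|_5 = 61 ⇒ 60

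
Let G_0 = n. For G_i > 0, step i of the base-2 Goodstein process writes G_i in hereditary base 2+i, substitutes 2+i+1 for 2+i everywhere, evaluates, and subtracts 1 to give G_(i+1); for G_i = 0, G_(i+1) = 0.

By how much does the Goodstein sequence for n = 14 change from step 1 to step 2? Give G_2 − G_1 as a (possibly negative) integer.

1171

base 2: 14 = 2^(2 + 1) + 2^2 + 2; at 3: 3^(3 + 1) + 3^3 + 3 = 111; next = 110
base 3: 110 = 3^(3 + 1) + 3^3 + 2; at 4: 4^(4 + 1) + 4^4 + 2 = 1282; next = 1281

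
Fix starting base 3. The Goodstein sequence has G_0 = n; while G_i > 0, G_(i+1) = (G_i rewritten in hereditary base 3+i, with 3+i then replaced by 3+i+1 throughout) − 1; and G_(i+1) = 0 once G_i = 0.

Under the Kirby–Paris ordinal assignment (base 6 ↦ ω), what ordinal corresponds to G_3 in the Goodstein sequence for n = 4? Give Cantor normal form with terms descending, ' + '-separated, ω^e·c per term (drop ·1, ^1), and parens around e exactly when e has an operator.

3

[0] 4 ≡ 3 + 1 (base 3). Lift 4: 5. −1: 4.
[1] 4 ≡ 4 (base 4). Lift 5: 5. −1: 4.
[2] 4 ≡ 4 (base 5). Lift 6: 4. −1: 3.
[3] 3 ≡ 3 (base 6). Lift 7: 3. −1: 2.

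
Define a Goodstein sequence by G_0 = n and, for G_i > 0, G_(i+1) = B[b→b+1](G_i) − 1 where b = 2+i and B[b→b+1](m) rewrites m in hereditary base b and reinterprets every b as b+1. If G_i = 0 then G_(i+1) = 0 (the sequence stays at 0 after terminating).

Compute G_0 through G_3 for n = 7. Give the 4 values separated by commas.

[0] 7 ≡ 2^2 + 2 + 1 (base 2). Lift 3: 31. −1: 30.
[1] 30 ≡ 3^3 + 3 (base 3). Lift 4: 260. −1: 259.
[2] 259 ≡ 4^4 + 3 (base 4). Lift 5: 3128. −1: 3127.

7, 30, 259, 3127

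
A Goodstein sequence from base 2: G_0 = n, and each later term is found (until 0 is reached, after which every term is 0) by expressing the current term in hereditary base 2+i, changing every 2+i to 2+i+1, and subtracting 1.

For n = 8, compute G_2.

553

[0] 8 ≡ 2^(2 + 1) (base 2). Lift 3: 81. −1: 80.
[1] 80 ≡ 2·3^3 + 2·3^2 + 2·3 + 2 (base 3). Lift 4: 554. −1: 553.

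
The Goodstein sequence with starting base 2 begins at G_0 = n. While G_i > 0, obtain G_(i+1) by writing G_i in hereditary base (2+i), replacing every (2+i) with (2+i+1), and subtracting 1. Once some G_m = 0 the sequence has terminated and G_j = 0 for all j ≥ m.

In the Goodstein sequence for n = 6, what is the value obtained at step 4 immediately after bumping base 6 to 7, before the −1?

(0) 6|_2 = 2^2 + 2 ↦ 3^3 + 3|_3 = 30 ⇒ 29
(1) 29|_3 = 3^3 + 2 ↦ 4^4 + 2|_4 = 258 ⇒ 257
(2) 257|_4 = 4^4 + 1 ↦ 5^5 + 1|_5 = 3126 ⇒ 3125
(3) 3125|_5 = 5^5 ↦ 6^6|_6 = 46656 ⇒ 46655

98040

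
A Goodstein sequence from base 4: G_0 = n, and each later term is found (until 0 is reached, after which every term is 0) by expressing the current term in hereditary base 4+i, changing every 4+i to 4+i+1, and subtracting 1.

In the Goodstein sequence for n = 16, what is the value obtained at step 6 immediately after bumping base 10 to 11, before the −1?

step 0: 16 = 4^2; sub 5 for 4: 5^2; = 25; G_1 = 25−1 = 24
step 1: 24 = 4·5 + 4; sub 6 for 5: 4·6 + 4; = 28; G_2 = 28−1 = 27
step 2: 27 = 4·6 + 3; sub 7 for 6: 4·7 + 3; = 31; G_3 = 31−1 = 30
step 3: 30 = 4·7 + 2; sub 8 for 7: 4·8 + 2; = 34; G_4 = 34−1 = 33
step 4: 33 = 4·8 + 1; sub 9 for 8: 4·9 + 1; = 37; G_5 = 37−1 = 36
step 5: 36 = 4·9; sub 10 for 9: 4·10; = 40; G_6 = 40−1 = 39
step 6: 39 = 3·10 + 9; sub 11 for 10: 3·11 + 9; = 42; G_7 = 42−1 = 41

42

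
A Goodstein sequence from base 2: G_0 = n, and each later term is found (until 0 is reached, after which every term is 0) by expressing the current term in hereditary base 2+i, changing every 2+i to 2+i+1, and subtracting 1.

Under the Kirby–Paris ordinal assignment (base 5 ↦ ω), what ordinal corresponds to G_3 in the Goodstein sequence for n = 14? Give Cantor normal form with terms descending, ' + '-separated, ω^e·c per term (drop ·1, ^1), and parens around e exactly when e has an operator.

G_0=14  [base 2] 2^(2 + 1) + 2^2 + 2  →[2↦3]→  3^(3 + 1) + 3^3 + 3 = 111  −1 ⇒ G_1=110
G_1=110  [base 3] 3^(3 + 1) + 3^3 + 2  →[3↦4]→  4^(4 + 1) + 4^4 + 2 = 1282  −1 ⇒ G_2=1281
G_2=1281  [base 4] 4^(4 + 1) + 4^4 + 1  →[4↦5]→  5^(5 + 1) + 5^5 + 1 = 18751  −1 ⇒ G_3=18750
G_3=18750  [base 5] 5^(5 + 1) + 5^5  →[5↦6]→  6^(6 + 1) + 6^6 = 326592  −1 ⇒ G_4=326591

ω^(ω + 1) + ω^ω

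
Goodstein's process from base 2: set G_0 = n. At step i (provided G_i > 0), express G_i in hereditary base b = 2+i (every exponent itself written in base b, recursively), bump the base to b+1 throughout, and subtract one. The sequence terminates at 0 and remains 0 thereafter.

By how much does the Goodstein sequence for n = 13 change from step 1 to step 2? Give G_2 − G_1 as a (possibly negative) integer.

1171

i=0: 13 = 2^(2 + 1) + 2^2 + 1 (b=2); 2→3: 3^(3 + 1) + 3^3 + 1 = 109; 109−1 = 108
i=1: 108 = 3^(3 + 1) + 3^3 (b=3); 3→4: 4^(4 + 1) + 4^4 = 1280; 1280−1 = 1279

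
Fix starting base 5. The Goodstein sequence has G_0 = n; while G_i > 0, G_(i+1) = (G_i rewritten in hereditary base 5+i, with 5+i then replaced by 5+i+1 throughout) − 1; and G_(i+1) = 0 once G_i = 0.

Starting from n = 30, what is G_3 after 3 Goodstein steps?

67

G_0=30  [base 5] 5^2 + 5  →[5↦6]→  6^2 + 6 = 42  −1 ⇒ G_1=41
G_1=41  [base 6] 6^2 + 5  →[6↦7]→  7^2 + 5 = 54  −1 ⇒ G_2=53
G_2=53  [base 7] 7^2 + 4  →[7↦8]→  8^2 + 4 = 68  −1 ⇒ G_3=67
G_3=67  [base 8] 8^2 + 3  →[8↦9]→  9^2 + 3 = 84  −1 ⇒ G_4=83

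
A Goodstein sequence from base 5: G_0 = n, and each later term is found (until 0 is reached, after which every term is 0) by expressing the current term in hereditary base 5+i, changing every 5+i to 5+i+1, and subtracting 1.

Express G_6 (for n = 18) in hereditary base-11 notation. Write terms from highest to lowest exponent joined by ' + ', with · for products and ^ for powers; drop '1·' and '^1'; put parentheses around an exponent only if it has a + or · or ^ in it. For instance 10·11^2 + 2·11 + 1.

2·11 + 6

18 —HB5→ 3·5 + 3 —bump→ 3·6 + 3 = 21 —(−1)→ 20
20 —HB6→ 3·6 + 2 —bump→ 3·7 + 2 = 23 —(−1)→ 22
22 —HB7→ 3·7 + 1 —bump→ 3·8 + 1 = 25 —(−1)→ 24
24 —HB8→ 3·8 —bump→ 3·9 = 27 —(−1)→ 26
26 —HB9→ 2·9 + 8 —bump→ 2·10 + 8 = 28 —(−1)→ 27
27 —HB10→ 2·10 + 7 —bump→ 2·11 + 7 = 29 —(−1)→ 28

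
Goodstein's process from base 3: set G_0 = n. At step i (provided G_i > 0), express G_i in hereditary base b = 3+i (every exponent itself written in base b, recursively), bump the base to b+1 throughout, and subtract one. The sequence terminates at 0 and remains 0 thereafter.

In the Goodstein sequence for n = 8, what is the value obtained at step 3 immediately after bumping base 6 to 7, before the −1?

12

(0) 8|_3 = 2·3 + 2 ↦ 2·4 + 2|_4 = 10 ⇒ 9
(1) 9|_4 = 2·4 + 1 ↦ 2·5 + 1|_5 = 11 ⇒ 10
(2) 10|_5 = 2·5 ↦ 2·6|_6 = 12 ⇒ 11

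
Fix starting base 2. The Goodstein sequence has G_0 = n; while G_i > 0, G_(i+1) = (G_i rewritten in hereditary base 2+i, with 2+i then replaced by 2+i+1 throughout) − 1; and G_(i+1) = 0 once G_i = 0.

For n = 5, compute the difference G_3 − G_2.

212

G_0=5  [base 2] 2^2 + 1  →[2↦3]→  3^3 + 1 = 28  −1 ⇒ G_1=27
G_1=27  [base 3] 3^3  →[3↦4]→  4^4 = 256  −1 ⇒ G_2=255
G_2=255  [base 4] 3·4^3 + 3·4^2 + 3·4 + 3  →[4↦5]→  3·5^3 + 3·5^2 + 3·5 + 3 = 468  −1 ⇒ G_3=467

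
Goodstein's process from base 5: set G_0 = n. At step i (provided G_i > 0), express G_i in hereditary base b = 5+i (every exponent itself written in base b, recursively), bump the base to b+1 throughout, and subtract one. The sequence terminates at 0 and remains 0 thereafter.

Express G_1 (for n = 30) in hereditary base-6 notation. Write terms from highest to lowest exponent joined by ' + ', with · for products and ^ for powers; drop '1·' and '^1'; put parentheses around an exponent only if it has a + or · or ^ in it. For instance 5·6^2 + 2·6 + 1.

(0) 30|_5 = 5^2 + 5 ↦ 6^2 + 6|_6 = 42 ⇒ 41
(1) 41|_6 = 6^2 + 5 ↦ 7^2 + 5|_7 = 54 ⇒ 53

6^2 + 5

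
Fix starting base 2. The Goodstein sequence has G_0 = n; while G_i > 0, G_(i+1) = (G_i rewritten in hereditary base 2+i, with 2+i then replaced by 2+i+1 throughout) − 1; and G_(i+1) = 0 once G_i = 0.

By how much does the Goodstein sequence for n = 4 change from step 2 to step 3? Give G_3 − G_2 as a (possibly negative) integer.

base 2: 4 = 2^2; at 3: 3^3 = 27; next = 26
base 3: 26 = 2·3^2 + 2·3 + 2; at 4: 2·4^2 + 2·4 + 2 = 42; next = 41
base 4: 41 = 2·4^2 + 2·4 + 1; at 5: 2·5^2 + 2·5 + 1 = 61; next = 60

19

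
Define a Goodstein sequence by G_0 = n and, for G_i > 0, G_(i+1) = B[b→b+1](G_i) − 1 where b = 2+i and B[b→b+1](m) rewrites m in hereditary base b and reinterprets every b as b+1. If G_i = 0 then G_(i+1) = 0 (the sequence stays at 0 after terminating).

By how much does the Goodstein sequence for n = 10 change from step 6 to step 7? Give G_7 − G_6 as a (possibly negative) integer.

step 0: 10 = 2^(2 + 1) + 2; sub 3 for 2: 3^(3 + 1) + 3; = 84; G_1 = 84−1 = 83
step 1: 83 = 3^(3 + 1) + 2; sub 4 for 3: 4^(4 + 1) + 2; = 1026; G_2 = 1026−1 = 1025
step 2: 1025 = 4^(4 + 1) + 1; sub 5 for 4: 5^(5 + 1) + 1; = 15626; G_3 = 15626−1 = 15625
step 3: 15625 = 5^(5 + 1); sub 6 for 5: 6^(6 + 1); = 279936; G_4 = 279936−1 = 279935
step 4: 279935 = 5·6^6 + 5·6^5 + 5·6^4 + 5·6^3 + 5·6^2 + 5·6 + 5; sub 7 for 6: 5·7^7 + 5·7^5 + 5·7^4 + 5·7^3 + 5·7^2 + 5·7 + 5; = 4215755; G_5 = 4215755−1 = 4215754
step 5: 4215754 = 5·7^7 + 5·7^5 + 5·7^4 + 5·7^3 + 5·7^2 + 5·7 + 4; sub 8 for 7: 5·8^8 + 5·8^5 + 5·8^4 + 5·8^3 + 5·8^2 + 5·8 + 4; = 84073324; G_6 = 84073324−1 = 84073323
step 6: 84073323 = 5·8^8 + 5·8^5 + 5·8^4 + 5·8^3 + 5·8^2 + 5·8 + 3; sub 9 for 8: 5·9^9 + 5·9^5 + 5·9^4 + 5·9^3 + 5·9^2 + 5·9 + 3; = 1937434593; G_7 = 1937434593−1 = 1937434592

1853361269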